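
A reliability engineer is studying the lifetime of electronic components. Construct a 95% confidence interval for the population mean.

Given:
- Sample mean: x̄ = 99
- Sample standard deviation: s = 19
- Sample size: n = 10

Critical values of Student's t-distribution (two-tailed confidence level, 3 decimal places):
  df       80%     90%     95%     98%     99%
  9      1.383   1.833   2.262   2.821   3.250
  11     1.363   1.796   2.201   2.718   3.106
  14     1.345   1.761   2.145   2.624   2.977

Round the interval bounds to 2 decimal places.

The population standard deviation σ is unknown (only the sample standard deviation s is given), so use a t-interval with df = n - 1 = 10 - 1 = 9.

For 95% confidence with df = 9, t* = 2.262 (from t-table)

Standard error: SE = s/√n = 19/√10 = 6.008328

Margin of error: E = t* × SE = 2.262 × 6.008328 = 13.5908

T-interval: x̄ ± E = 99 ± 13.5908 = (85.4092, 112.5908)

Rounded to 2 decimal places:

(85.41, 112.59)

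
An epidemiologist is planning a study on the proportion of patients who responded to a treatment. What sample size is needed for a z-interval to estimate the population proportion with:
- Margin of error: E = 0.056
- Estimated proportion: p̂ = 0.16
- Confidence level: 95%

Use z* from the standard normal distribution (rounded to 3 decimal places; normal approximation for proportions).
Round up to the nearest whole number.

Using z* for proportion z-interval (normal approximation).

For 95% confidence, z* = 1.96 (from standard normal table)

Sample size formula for proportion z-interval: n = z*²p̂(1-p̂)/E²

n = 1.96² × 0.16 × 0.84 / 0.056²
  = 3.8416 × 0.1344 / 0.003136
  = 164.6400

Round up to the nearest whole number: n = 165

165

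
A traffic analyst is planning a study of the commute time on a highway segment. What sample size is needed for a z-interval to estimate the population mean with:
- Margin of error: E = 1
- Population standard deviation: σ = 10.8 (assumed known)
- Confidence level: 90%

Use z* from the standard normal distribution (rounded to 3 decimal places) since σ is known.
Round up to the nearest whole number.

Using z* since population σ is known (z-interval formula).

For 90% confidence, z* = 1.645 (from standard normal table)

Sample size formula for z-interval: n = (z*σ/E)²

n = (1.645 × 10.8 / 1)²
  = (17.766000)²
  = 315.6308

Round up to the nearest whole number: n = 316

316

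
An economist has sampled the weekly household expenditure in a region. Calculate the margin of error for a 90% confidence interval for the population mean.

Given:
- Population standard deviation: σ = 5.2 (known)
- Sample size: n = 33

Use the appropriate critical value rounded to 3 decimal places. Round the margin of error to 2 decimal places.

The population standard deviation σ is known, so use the z-interval margin of error formula.

For 90% confidence, z* = 1.645 (from standard normal table)

Margin of error formula for z-interval: E = z* × σ/√n

E = 1.645 × 5.2/√33
  = 1.645 × 0.905204
  = 1.4891

Rounded to 2 decimal places:

1.49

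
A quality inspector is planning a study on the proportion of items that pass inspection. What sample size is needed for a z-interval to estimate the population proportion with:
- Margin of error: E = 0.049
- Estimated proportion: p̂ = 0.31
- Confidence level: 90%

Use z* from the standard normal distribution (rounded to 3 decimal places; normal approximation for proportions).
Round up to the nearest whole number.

Using z* for proportion z-interval (normal approximation).

For 90% confidence, z* = 1.645 (from standard normal table)

Sample size formula for proportion z-interval: n = z*²p̂(1-p̂)/E²

n = 1.645² × 0.31 × 0.69 / 0.049²
  = 2.706025 × 0.2139 / 0.002401
  = 241.0740

Round up to the nearest whole number: n = 242

242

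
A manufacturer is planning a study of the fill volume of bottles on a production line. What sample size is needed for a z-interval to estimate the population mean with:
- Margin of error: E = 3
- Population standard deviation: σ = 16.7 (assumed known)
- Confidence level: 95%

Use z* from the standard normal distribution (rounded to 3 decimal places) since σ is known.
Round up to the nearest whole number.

Using z* since population σ is known (z-interval formula).

For 95% confidence, z* = 1.96 (from standard normal table)

Sample size formula for z-interval: n = (z*σ/E)²

n = (1.96 × 16.7 / 3)²
  = (10.910667)²
  = 119.0426

Round up to the nearest whole number: n = 120

120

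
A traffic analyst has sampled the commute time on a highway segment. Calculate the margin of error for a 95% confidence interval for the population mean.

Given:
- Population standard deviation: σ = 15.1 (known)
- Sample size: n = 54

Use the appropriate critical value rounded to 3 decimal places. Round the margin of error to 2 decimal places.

The population standard deviation σ is known, so use the z-interval margin of error formula.

For 95% confidence, z* = 1.96 (from standard normal table)

Margin of error formula for z-interval: E = z* × σ/√n

E = 1.96 × 15.1/√54
  = 1.96 × 2.054850
  = 4.0275

Rounded to 2 decimal places:

4.03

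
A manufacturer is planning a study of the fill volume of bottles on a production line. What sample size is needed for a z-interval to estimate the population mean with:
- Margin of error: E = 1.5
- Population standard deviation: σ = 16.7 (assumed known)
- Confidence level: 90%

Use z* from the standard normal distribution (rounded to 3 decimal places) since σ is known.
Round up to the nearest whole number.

Using z* since population σ is known (z-interval formula).

For 90% confidence, z* = 1.645 (from standard normal table)

Sample size formula for z-interval: n = (z*σ/E)²

n = (1.645 × 16.7 / 1.5)²
  = (18.314333)²
  = 335.4148

Round up to the nearest whole number: n = 336

336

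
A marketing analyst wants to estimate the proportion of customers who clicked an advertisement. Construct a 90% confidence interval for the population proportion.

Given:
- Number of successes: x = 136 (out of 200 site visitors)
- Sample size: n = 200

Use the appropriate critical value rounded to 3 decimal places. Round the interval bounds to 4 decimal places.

Sample proportion: p̂ = 136/200 = 0.680000

Check conditions for normal approximation:
  np̂ = 136 ≥ 10 ✓
  n(1-p̂) = 64 ≥ 10 ✓

The sample is large enough, so use a z-interval (normal approximation) for the proportion.

For 90% confidence, z* = 1.645 (from standard normal table)

Standard error: SE = √(p̂(1-p̂)/n) = √(0.680000×0.320000/200) = 0.03298485

Margin of error: E = z* × SE = 1.645 × 0.03298485 = 0.054260

Z-interval: p̂ ± E = 0.680000 ± 0.054260 = (0.625740, 0.734260)

Rounded to 4 decimal places:

(0.6257, 0.7343)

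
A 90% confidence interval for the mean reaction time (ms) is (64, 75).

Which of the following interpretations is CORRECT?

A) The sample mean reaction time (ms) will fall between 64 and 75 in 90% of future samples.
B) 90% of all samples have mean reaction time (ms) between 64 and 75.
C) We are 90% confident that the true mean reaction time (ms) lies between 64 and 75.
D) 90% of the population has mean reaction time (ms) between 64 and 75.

A confidence interval represents our confidence in the procedure, not a probability statement about the parameter.

Key concept: If we repeated this sampling process many times and computed a 90% CI each time, about 90% of those intervals would contain the true population parameter.

For this specific interval (64, 75):
- Midpoint (point estimate): 69.5
- Margin of error: 5.5

The correct interpretation is the one stating confidence that the true parameter lies in the interval — option C.

C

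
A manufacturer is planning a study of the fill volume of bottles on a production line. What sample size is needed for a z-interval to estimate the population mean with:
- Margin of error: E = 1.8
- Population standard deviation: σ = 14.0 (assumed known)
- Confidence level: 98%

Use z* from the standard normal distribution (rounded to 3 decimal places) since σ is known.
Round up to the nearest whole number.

Using z* since population σ is known (z-interval formula).

For 98% confidence, z* = 2.326 (from standard normal table)

Sample size formula for z-interval: n = (z*σ/E)²

n = (2.326 × 14.0 / 1.8)²
  = (18.091111)²
  = 327.2883

Round up to the nearest whole number: n = 328

328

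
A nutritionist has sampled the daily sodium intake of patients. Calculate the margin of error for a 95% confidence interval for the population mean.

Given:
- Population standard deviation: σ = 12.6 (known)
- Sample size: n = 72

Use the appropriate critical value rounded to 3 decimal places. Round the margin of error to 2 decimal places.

The population standard deviation σ is known, so use the z-interval margin of error formula.

For 95% confidence, z* = 1.96 (from standard normal table)

Margin of error formula for z-interval: E = z* × σ/√n

E = 1.96 × 12.6/√72
  = 1.96 × 1.484924
  = 2.9105

Rounded to 2 decimal places:

2.91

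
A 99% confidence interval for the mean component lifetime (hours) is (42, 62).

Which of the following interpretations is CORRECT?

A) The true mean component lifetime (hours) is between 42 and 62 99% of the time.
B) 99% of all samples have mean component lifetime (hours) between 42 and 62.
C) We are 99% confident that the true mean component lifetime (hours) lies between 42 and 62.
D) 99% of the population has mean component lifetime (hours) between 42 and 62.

A confidence interval represents our confidence in the procedure, not a probability statement about the parameter.

Key concept: If we repeated this sampling process many times and computed a 99% CI each time, about 99% of those intervals would contain the true population parameter.

For this specific interval (42, 62):
- Midpoint (point estimate): 52
- Margin of error: 10

The correct interpretation is the one stating confidence that the true parameter lies in the interval — option C.

C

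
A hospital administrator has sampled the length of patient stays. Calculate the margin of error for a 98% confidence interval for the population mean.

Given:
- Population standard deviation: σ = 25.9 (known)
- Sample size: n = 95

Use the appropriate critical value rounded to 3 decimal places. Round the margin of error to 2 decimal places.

The population standard deviation σ is known, so use the z-interval margin of error formula.

For 98% confidence, z* = 2.326 (from standard normal table)

Margin of error formula for z-interval: E = z* × σ/√n

E = 2.326 × 25.9/√95
  = 2.326 × 2.657284
  = 6.1808

Rounded to 2 decimal places:

6.18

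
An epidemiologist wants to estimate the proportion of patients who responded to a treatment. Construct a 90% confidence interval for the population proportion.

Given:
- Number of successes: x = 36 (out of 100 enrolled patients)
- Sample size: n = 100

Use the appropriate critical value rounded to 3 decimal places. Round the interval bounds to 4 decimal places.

Sample proportion: p̂ = 36/100 = 0.360000

Check conditions for normal approximation:
  np̂ = 36 ≥ 10 ✓
  n(1-p̂) = 64 ≥ 10 ✓

The sample is large enough, so use a z-interval (normal approximation) for the proportion.

For 90% confidence, z* = 1.645 (from standard normal table)

Standard error: SE = √(p̂(1-p̂)/n) = √(0.360000×0.640000/100) = 0.04800000

Margin of error: E = z* × SE = 1.645 × 0.04800000 = 0.078960

Z-interval: p̂ ± E = 0.360000 ± 0.078960 = (0.281040, 0.438960)

Rounded to 4 decimal places:

(0.2810, 0.4390)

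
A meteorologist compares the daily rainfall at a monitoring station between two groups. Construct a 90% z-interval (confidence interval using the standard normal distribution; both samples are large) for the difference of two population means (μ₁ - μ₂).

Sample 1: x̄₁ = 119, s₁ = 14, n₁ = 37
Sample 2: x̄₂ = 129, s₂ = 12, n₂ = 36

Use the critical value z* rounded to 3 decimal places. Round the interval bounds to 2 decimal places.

Both samples are large (n₁ = 37 ≥ 30, n₂ = 36 ≥ 30), so a z-interval for the difference of means applies.

Point estimate: x̄₁ - x̄₂ = 119 - 129 = -10

Standard error: SE = √(s₁²/n₁ + s₂²/n₂)
= √(14²/37 + 12²/36)
= √(5.297297 + 4.000000)
= 3.049147

For 90% confidence, z* = 1.645 (from standard normal table)
Margin of error: E = z* × SE = 1.645 × 3.049147 = 5.0158

Z-interval: (x̄₁ - x̄₂) ± E = -10 ± 5.0158 = (-15.0158, -4.9842)

Rounded to 2 decimal places:

(-15.02, -4.98)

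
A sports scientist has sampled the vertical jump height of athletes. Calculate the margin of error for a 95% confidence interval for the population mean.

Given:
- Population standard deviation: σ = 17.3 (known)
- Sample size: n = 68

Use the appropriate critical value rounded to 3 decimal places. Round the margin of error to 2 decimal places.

The population standard deviation σ is known, so use the z-interval margin of error formula.

For 95% confidence, z* = 1.96 (from standard normal table)

Margin of error formula for z-interval: E = z* × σ/√n

E = 1.96 × 17.3/√68
  = 1.96 × 2.097933
  = 4.1119

Rounded to 2 decimal places:

4.11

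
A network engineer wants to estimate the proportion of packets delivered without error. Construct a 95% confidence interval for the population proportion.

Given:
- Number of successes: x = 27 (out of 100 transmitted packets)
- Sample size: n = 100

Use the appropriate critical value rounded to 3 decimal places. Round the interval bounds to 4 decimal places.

Sample proportion: p̂ = 27/100 = 0.270000

Check conditions for normal approximation:
  np̂ = 27 ≥ 10 ✓
  n(1-p̂) = 73 ≥ 10 ✓

The sample is large enough, so use a z-interval (normal approximation) for the proportion.

For 95% confidence, z* = 1.96 (from standard normal table)

Standard error: SE = √(p̂(1-p̂)/n) = √(0.270000×0.730000/100) = 0.04439595

Margin of error: E = z* × SE = 1.96 × 0.04439595 = 0.087016

Z-interval: p̂ ± E = 0.270000 ± 0.087016 = (0.182984, 0.357016)

Rounded to 4 decimal places:

(0.1830, 0.3570)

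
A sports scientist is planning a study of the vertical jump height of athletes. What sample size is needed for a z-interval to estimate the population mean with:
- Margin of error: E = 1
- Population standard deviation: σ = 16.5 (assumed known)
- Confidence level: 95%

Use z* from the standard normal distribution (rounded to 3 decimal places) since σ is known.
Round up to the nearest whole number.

Using z* since population σ is known (z-interval formula).

For 95% confidence, z* = 1.96 (from standard normal table)

Sample size formula for z-interval: n = (z*σ/E)²

n = (1.96 × 16.5 / 1)²
  = (32.340000)²
  = 1045.8756

Round up to the nearest whole number: n = 1046

1046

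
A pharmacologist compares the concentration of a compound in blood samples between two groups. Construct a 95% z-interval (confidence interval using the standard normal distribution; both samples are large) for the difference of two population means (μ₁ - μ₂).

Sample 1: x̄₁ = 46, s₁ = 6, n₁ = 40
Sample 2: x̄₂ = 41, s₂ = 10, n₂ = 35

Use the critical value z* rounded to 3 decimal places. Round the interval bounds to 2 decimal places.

Both samples are large (n₁ = 40 ≥ 30, n₂ = 35 ≥ 30), so a z-interval for the difference of means applies.

Point estimate: x̄₁ - x̄₂ = 46 - 41 = 5

Standard error: SE = √(s₁²/n₁ + s₂²/n₂)
= √(6²/40 + 10²/35)
= √(0.900000 + 2.857143)
= 1.938335

For 95% confidence, z* = 1.96 (from standard normal table)
Margin of error: E = z* × SE = 1.96 × 1.938335 = 3.7991

Z-interval: (x̄₁ - x̄₂) ± E = 5 ± 3.7991 = (1.2009, 8.7991)

Rounded to 2 decimal places:

(1.20, 8.80)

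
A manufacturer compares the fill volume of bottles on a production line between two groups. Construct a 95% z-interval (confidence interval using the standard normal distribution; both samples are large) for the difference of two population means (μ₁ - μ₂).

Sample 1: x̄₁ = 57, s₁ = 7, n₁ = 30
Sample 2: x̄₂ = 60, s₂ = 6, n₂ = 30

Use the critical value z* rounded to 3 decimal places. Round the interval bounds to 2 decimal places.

Both samples are large (n₁ = 30 ≥ 30, n₂ = 30 ≥ 30), so a z-interval for the difference of means applies.

Point estimate: x̄₁ - x̄₂ = 57 - 60 = -3

Standard error: SE = √(s₁²/n₁ + s₂²/n₂)
= √(7²/30 + 6²/30)
= √(1.633333 + 1.200000)
= 1.683251

For 95% confidence, z* = 1.96 (from standard normal table)
Margin of error: E = z* × SE = 1.96 × 1.683251 = 3.2992

Z-interval: (x̄₁ - x̄₂) ± E = -3 ± 3.2992 = (-6.2992, 0.2992)

Rounded to 2 decimal places:

(-6.30, 0.30)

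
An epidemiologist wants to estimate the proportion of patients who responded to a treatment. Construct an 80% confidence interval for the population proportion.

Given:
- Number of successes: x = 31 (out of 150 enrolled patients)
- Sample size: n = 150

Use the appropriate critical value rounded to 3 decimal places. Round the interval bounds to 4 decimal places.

Sample proportion: p̂ = 31/150 = 0.206667

Check conditions for normal approximation:
  np̂ = 31 ≥ 10 ✓
  n(1-p̂) = 119 ≥ 10 ✓

The sample is large enough, so use a z-interval (normal approximation) for the proportion.

For 80% confidence, z* = 1.282 (from standard normal table)

Standard error: SE = √(p̂(1-p̂)/n) = √(0.206667×0.793333/150) = 0.03306111

Margin of error: E = z* × SE = 1.282 × 0.03306111 = 0.042384

Z-interval: p̂ ± E = 0.206667 ± 0.042384 = (0.164282, 0.249051)

Rounded to 4 decimal places:

(0.1643, 0.2491)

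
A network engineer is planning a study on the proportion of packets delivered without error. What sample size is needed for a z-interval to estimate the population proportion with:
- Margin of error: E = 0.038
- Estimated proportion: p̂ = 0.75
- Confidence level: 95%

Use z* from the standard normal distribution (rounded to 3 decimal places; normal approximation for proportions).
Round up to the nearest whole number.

Using z* for proportion z-interval (normal approximation).

For 95% confidence, z* = 1.96 (from standard normal table)

Sample size formula for proportion z-interval: n = z*²p̂(1-p̂)/E²

n = 1.96² × 0.75 × 0.25 / 0.038²
  = 3.8416 × 0.1875 / 0.001444
  = 498.8227

Round up to the nearest whole number: n = 499

499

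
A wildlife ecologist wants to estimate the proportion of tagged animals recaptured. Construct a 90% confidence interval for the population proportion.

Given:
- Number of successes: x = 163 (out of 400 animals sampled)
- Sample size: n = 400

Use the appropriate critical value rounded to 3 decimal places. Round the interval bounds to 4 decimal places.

Sample proportion: p̂ = 163/400 = 0.407500

Check conditions for normal approximation:
  np̂ = 163 ≥ 10 ✓
  n(1-p̂) = 237 ≥ 10 ✓

The sample is large enough, so use a z-interval (normal approximation) for the proportion.

For 90% confidence, z* = 1.645 (from standard normal table)

Standard error: SE = √(p̂(1-p̂)/n) = √(0.407500×0.592500/400) = 0.02456846

Margin of error: E = z* × SE = 1.645 × 0.02456846 = 0.040415

Z-interval: p̂ ± E = 0.407500 ± 0.040415 = (0.367085, 0.447915)

Rounded to 4 decimal places:

(0.3671, 0.4479)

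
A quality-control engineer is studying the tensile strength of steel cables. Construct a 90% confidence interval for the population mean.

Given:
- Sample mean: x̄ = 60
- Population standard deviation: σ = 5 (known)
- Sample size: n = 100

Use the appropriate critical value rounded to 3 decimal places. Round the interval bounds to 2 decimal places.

The population standard deviation σ is known, so use a z-interval (standard normal critical value).

For 90% confidence, z* = 1.645 (from standard normal table)

Standard error: SE = σ/√n = 5/√100 = 0.500000

Margin of error: E = z* × SE = 1.645 × 0.500000 = 0.8225

Z-interval: x̄ ± E = 60 ± 0.8225 = (59.1775, 60.8225)

Rounded to 2 decimal places:

(59.18, 60.82)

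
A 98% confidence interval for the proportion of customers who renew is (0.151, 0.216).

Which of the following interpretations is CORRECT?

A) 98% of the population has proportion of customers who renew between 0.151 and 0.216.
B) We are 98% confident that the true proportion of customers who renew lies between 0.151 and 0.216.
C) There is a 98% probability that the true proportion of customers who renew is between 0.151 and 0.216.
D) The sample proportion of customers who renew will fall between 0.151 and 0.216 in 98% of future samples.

A confidence interval represents our confidence in the procedure, not a probability statement about the parameter.

Key concept: If we repeated this sampling process many times and computed a 98% CI each time, about 98% of those intervals would contain the true population parameter.

For this specific interval (0.151, 0.216):
- Midpoint (point estimate): 0.1835
- Margin of error: 0.0325

The correct interpretation is the one stating confidence that the true parameter lies in the interval — option B.

B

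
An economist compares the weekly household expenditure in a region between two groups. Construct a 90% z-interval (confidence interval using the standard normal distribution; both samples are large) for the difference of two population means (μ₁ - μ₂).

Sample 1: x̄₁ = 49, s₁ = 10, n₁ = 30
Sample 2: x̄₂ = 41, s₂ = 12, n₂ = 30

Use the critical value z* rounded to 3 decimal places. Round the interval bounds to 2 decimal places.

Both samples are large (n₁ = 30 ≥ 30, n₂ = 30 ≥ 30), so a z-interval for the difference of means applies.

Point estimate: x̄₁ - x̄₂ = 49 - 41 = 8

Standard error: SE = √(s₁²/n₁ + s₂²/n₂)
= √(10²/30 + 12²/30)
= √(3.333333 + 4.800000)
= 2.851900

For 90% confidence, z* = 1.645 (from standard normal table)
Margin of error: E = z* × SE = 1.645 × 2.851900 = 4.6914

Z-interval: (x̄₁ - x̄₂) ± E = 8 ± 4.6914 = (3.3086, 12.6914)

Rounded to 2 decimal places:

(3.31, 12.69)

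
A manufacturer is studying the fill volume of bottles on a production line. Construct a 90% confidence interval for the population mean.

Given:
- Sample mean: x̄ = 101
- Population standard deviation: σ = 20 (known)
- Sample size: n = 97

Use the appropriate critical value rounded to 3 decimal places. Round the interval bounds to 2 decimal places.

The population standard deviation σ is known, so use a z-interval (standard normal critical value).

For 90% confidence, z* = 1.645 (from standard normal table)

Standard error: SE = σ/√n = 20/√97 = 2.030692

Margin of error: E = z* × SE = 1.645 × 2.030692 = 3.3405

Z-interval: x̄ ± E = 101 ± 3.3405 = (97.6595, 104.3405)

Rounded to 2 decimal places:

(97.66, 104.34)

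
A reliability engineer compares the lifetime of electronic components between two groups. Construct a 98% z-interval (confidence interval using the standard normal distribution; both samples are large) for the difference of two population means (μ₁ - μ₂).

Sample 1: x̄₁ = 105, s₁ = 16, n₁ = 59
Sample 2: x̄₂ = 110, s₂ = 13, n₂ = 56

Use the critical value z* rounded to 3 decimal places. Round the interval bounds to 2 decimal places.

Both samples are large (n₁ = 59 ≥ 30, n₂ = 56 ≥ 30), so a z-interval for the difference of means applies.

Point estimate: x̄₁ - x̄₂ = 105 - 110 = -5

Standard error: SE = √(s₁²/n₁ + s₂²/n₂)
= √(16²/59 + 13²/56)
= √(4.338983 + 3.017857)
= 2.712350

For 98% confidence, z* = 2.326 (from standard normal table)
Margin of error: E = z* × SE = 2.326 × 2.712350 = 6.3089

Z-interval: (x̄₁ - x̄₂) ± E = -5 ± 6.3089 = (-11.3089, 1.3089)

Rounded to 2 decimal places:

(-11.31, 1.31)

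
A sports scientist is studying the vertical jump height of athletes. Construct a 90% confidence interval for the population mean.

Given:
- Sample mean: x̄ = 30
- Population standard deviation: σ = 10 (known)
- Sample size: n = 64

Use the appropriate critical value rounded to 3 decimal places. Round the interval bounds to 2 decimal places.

The population standard deviation σ is known, so use a z-interval (standard normal critical value).

For 90% confidence, z* = 1.645 (from standard normal table)

Standard error: SE = σ/√n = 10/√64 = 1.250000

Margin of error: E = z* × SE = 1.645 × 1.250000 = 2.0562

Z-interval: x̄ ± E = 30 ± 2.0562 = (27.9438, 32.0562)

Rounded to 2 decimal places:

(27.94, 32.06)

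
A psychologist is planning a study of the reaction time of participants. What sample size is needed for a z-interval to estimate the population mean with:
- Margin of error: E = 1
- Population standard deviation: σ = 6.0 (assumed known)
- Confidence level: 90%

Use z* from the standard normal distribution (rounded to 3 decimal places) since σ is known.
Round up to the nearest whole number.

Using z* since population σ is known (z-interval formula).

For 90% confidence, z* = 1.645 (from standard normal table)

Sample size formula for z-interval: n = (z*σ/E)²

n = (1.645 × 6.0 / 1)²
  = (9.870000)²
  = 97.4169

Round up to the nearest whole number: n = 98

98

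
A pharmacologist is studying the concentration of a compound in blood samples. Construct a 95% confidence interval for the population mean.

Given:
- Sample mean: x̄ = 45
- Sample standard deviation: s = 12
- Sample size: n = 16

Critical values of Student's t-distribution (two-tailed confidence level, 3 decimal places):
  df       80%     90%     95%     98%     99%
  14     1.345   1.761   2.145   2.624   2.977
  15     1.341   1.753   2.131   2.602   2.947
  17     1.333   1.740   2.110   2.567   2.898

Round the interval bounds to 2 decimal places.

The population standard deviation σ is unknown (only the sample standard deviation s is given), so use a t-interval with df = n - 1 = 16 - 1 = 15.

For 95% confidence with df = 15, t* = 2.131 (from t-table)

Standard error: SE = s/√n = 12/√16 = 3.000000

Margin of error: E = t* × SE = 2.131 × 3.000000 = 6.3930

T-interval: x̄ ± E = 45 ± 6.3930 = (38.6070, 51.3930)

Rounded to 2 decimal places:

(38.61, 51.39)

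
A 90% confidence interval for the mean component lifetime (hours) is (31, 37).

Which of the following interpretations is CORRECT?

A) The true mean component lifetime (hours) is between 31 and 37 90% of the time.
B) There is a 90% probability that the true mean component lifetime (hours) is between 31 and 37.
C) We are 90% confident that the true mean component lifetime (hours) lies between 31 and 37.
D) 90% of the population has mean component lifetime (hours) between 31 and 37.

A confidence interval represents our confidence in the procedure, not a probability statement about the parameter.

Key concept: If we repeated this sampling process many times and computed a 90% CI each time, about 90% of those intervals would contain the true population parameter.

For this specific interval (31, 37):
- Midpoint (point estimate): 34
- Margin of error: 3

The correct interpretation is the one stating confidence that the true parameter lies in the interval — option C.

C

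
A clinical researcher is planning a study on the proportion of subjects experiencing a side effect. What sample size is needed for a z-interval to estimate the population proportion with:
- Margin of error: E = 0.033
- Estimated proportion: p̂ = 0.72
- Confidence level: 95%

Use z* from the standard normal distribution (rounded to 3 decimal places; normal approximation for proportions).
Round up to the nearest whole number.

Using z* for proportion z-interval (normal approximation).

For 95% confidence, z* = 1.96 (from standard normal table)

Sample size formula for proportion z-interval: n = z*²p̂(1-p̂)/E²

n = 1.96² × 0.72 × 0.28 / 0.033²
  = 3.8416 × 0.2016 / 0.001089
  = 711.1722

Round up to the nearest whole number: n = 712

712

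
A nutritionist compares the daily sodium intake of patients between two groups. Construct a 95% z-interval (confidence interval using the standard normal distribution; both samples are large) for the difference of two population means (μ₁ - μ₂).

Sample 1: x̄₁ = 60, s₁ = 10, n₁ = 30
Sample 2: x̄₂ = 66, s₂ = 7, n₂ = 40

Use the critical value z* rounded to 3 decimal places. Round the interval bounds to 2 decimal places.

Both samples are large (n₁ = 30 ≥ 30, n₂ = 40 ≥ 30), so a z-interval for the difference of means applies.

Point estimate: x̄₁ - x̄₂ = 60 - 66 = -6

Standard error: SE = √(s₁²/n₁ + s₂²/n₂)
= √(10²/30 + 7²/40)
= √(3.333333 + 1.225000)
= 2.135025

For 95% confidence, z* = 1.96 (from standard normal table)
Margin of error: E = z* × SE = 1.96 × 2.135025 = 4.1846

Z-interval: (x̄₁ - x̄₂) ± E = -6 ± 4.1846 = (-10.1846, -1.8154)

Rounded to 2 decimal places:

(-10.18, -1.82)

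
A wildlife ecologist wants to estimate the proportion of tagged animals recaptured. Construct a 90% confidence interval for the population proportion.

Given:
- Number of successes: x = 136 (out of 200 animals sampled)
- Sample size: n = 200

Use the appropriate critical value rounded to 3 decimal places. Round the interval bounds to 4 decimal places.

Sample proportion: p̂ = 136/200 = 0.680000

Check conditions for normal approximation:
  np̂ = 136 ≥ 10 ✓
  n(1-p̂) = 64 ≥ 10 ✓

The sample is large enough, so use a z-interval (normal approximation) for the proportion.

For 90% confidence, z* = 1.645 (from standard normal table)

Standard error: SE = √(p̂(1-p̂)/n) = √(0.680000×0.320000/200) = 0.03298485

Margin of error: E = z* × SE = 1.645 × 0.03298485 = 0.054260

Z-interval: p̂ ± E = 0.680000 ± 0.054260 = (0.625740, 0.734260)

Rounded to 4 decimal places:

(0.6257, 0.7343)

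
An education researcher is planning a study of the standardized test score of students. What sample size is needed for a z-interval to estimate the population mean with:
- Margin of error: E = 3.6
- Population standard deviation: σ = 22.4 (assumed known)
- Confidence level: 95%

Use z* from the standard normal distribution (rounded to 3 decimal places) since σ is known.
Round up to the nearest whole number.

Using z* since population σ is known (z-interval formula).

For 95% confidence, z* = 1.96 (from standard normal table)

Sample size formula for z-interval: n = (z*σ/E)²

n = (1.96 × 22.4 / 3.6)²
  = (12.195556)²
  = 148.7316

Round up to the nearest whole number: n = 149

149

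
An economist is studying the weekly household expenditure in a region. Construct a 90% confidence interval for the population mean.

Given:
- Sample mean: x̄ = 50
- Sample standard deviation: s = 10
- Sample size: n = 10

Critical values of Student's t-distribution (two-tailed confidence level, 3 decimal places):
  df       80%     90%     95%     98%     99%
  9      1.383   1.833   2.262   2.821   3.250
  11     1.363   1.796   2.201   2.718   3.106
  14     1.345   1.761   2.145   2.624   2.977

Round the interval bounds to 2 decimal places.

The population standard deviation σ is unknown (only the sample standard deviation s is given), so use a t-interval with df = n - 1 = 10 - 1 = 9.

For 90% confidence with df = 9, t* = 1.833 (from t-table)

Standard error: SE = s/√n = 10/√10 = 3.162278

Margin of error: E = t* × SE = 1.833 × 3.162278 = 5.7965

T-interval: x̄ ± E = 50 ± 5.7965 = (44.2035, 55.7965)

Rounded to 2 decimal places:

(44.20, 55.80)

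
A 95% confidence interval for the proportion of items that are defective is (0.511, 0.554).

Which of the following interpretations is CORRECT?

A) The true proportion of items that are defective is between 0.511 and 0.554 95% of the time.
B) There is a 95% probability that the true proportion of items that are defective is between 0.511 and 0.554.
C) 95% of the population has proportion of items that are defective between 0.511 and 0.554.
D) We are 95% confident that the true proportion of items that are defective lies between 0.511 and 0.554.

A confidence interval represents our confidence in the procedure, not a probability statement about the parameter.

Key concept: If we repeated this sampling process many times and computed a 95% CI each time, about 95% of those intervals would contain the true population parameter.

For this specific interval (0.511, 0.554):
- Midpoint (point estimate): 0.5325
- Margin of error: 0.0215

The correct interpretation is the one stating confidence that the true parameter lies in the interval — option D.

D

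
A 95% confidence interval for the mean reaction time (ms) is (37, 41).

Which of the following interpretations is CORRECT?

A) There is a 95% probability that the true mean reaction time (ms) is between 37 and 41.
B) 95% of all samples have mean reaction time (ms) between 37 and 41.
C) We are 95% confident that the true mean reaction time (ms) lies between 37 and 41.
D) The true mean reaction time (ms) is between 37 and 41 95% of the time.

A confidence interval represents our confidence in the procedure, not a probability statement about the parameter.

Key concept: If we repeated this sampling process many times and computed a 95% CI each time, about 95% of those intervals would contain the true population parameter.

For this specific interval (37, 41):
- Midpoint (point estimate): 39
- Margin of error: 2

The correct interpretation is the one stating confidence that the true parameter lies in the interval — option C.

C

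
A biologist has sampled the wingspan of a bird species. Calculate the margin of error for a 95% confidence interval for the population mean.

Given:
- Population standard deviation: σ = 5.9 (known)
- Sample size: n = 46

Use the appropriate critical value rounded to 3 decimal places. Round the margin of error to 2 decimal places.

The population standard deviation σ is known, so use the z-interval margin of error formula.

For 95% confidence, z* = 1.96 (from standard normal table)

Margin of error formula for z-interval: E = z* × σ/√n

E = 1.96 × 5.9/√46
  = 1.96 × 0.869908
  = 1.7050

Rounded to 2 decimal places:

1.71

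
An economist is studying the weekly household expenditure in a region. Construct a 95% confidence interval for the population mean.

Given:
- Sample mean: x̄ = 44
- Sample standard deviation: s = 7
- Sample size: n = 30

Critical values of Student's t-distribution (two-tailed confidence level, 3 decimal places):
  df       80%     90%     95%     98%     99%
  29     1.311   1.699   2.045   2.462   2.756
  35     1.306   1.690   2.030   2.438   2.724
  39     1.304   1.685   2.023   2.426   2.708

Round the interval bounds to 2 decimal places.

The population standard deviation σ is unknown (only the sample standard deviation s is given), so use a t-interval with df = n - 1 = 30 - 1 = 29.

For 95% confidence with df = 29, t* = 2.045 (from t-table)

Standard error: SE = s/√n = 7/√30 = 1.278019

Margin of error: E = t* × SE = 2.045 × 1.278019 = 2.6135

T-interval: x̄ ± E = 44 ± 2.6135 = (41.3865, 46.6135)

Rounded to 2 decimal places:

(41.39, 46.61)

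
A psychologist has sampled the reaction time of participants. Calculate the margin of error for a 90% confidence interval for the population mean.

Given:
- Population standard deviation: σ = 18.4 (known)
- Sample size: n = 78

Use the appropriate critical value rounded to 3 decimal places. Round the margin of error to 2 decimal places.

The population standard deviation σ is known, so use the z-interval margin of error formula.

For 90% confidence, z* = 1.645 (from standard normal table)

Margin of error formula for z-interval: E = z* × σ/√n

E = 1.645 × 18.4/√78
  = 1.645 × 2.083390
  = 3.4272

Rounded to 2 decimal places:

3.43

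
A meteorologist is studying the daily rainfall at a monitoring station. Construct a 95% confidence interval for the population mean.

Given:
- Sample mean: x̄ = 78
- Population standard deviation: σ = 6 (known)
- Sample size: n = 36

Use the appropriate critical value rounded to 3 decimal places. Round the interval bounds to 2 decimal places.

The population standard deviation σ is known, so use a z-interval (standard normal critical value).

For 95% confidence, z* = 1.96 (from standard normal table)

Standard error: SE = σ/√n = 6/√36 = 1.000000

Margin of error: E = z* × SE = 1.96 × 1.000000 = 1.9600

Z-interval: x̄ ± E = 78 ± 1.9600 = (76.0400, 79.9600)

Rounded to 2 decimal places:

(76.04, 79.96)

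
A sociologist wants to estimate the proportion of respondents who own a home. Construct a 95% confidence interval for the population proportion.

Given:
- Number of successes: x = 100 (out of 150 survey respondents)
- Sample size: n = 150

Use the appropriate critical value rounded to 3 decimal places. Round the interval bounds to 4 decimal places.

Sample proportion: p̂ = 100/150 = 0.666667

Check conditions for normal approximation:
  np̂ = 100 ≥ 10 ✓
  n(1-p̂) = 50 ≥ 10 ✓

The sample is large enough, so use a z-interval (normal approximation) for the proportion.

For 95% confidence, z* = 1.96 (from standard normal table)

Standard error: SE = √(p̂(1-p̂)/n) = √(0.666667×0.333333/150) = 0.03849002

Margin of error: E = z* × SE = 1.96 × 0.03849002 = 0.075440

Z-interval: p̂ ± E = 0.666667 ± 0.075440 = (0.591226, 0.742107)

Rounded to 4 decimal places:

(0.5912, 0.7421)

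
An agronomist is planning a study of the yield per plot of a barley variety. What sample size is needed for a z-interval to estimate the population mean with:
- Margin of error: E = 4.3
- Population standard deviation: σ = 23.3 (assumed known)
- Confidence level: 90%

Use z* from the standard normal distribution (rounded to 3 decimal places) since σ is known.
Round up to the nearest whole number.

Using z* since population σ is known (z-interval formula).

For 90% confidence, z* = 1.645 (from standard normal table)

Sample size formula for z-interval: n = (z*σ/E)²

n = (1.645 × 23.3 / 4.3)²
  = (8.913605)²
  = 79.4523

Round up to the nearest whole number: n = 80

80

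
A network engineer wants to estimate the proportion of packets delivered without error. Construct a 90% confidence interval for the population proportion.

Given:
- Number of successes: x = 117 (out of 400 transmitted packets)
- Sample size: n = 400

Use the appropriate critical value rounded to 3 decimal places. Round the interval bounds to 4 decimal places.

Sample proportion: p̂ = 117/400 = 0.292500

Check conditions for normal approximation:
  np̂ = 117 ≥ 10 ✓
  n(1-p̂) = 283 ≥ 10 ✓

The sample is large enough, so use a z-interval (normal approximation) for the proportion.

For 90% confidence, z* = 1.645 (from standard normal table)

Standard error: SE = √(p̂(1-p̂)/n) = √(0.292500×0.707500/400) = 0.02274554

Margin of error: E = z* × SE = 1.645 × 0.02274554 = 0.037416

Z-interval: p̂ ± E = 0.292500 ± 0.037416 = (0.255084, 0.329916)

Rounded to 4 decimal places:

(0.2551, 0.3299)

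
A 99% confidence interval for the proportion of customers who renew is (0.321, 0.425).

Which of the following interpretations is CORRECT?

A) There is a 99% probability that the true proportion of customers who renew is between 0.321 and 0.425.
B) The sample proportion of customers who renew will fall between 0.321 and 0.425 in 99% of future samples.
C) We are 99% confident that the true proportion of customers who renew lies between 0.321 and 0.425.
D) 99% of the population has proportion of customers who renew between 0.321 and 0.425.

A confidence interval represents our confidence in the procedure, not a probability statement about the parameter.

Key concept: If we repeated this sampling process many times and computed a 99% CI each time, about 99% of those intervals would contain the true population parameter.

For this specific interval (0.321, 0.425):
- Midpoint (point estimate): 0.373
- Margin of error: 0.052

The correct interpretation is the one stating confidence that the true parameter lies in the interval — option C.

C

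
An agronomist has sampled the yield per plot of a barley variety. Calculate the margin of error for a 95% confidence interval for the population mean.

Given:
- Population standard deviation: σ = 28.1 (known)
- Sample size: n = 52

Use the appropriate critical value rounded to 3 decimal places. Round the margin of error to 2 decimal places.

The population standard deviation σ is known, so use the z-interval margin of error formula.

For 95% confidence, z* = 1.96 (from standard normal table)

Margin of error formula for z-interval: E = z* × σ/√n

E = 1.96 × 28.1/√52
  = 1.96 × 3.896769
  = 7.6377

Rounded to 2 decimal places:

7.64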